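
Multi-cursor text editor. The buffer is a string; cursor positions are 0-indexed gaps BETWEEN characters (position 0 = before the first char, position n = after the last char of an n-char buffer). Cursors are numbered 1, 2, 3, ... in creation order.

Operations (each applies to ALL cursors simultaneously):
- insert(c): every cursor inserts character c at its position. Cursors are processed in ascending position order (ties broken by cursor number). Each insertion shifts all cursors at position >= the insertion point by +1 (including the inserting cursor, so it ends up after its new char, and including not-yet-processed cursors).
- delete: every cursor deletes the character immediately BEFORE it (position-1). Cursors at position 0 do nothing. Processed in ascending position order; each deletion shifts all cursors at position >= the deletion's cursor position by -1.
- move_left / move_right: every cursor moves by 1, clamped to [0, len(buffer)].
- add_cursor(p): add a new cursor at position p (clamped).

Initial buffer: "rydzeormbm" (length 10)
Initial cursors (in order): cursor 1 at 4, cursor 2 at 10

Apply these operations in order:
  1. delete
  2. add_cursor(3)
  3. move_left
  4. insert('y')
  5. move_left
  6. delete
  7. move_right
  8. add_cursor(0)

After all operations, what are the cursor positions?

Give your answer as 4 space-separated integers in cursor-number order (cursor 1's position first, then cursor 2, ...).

Answer: 2 7 2 0

Derivation:
After op 1 (delete): buffer="rydeormb" (len 8), cursors c1@3 c2@8, authorship ........
After op 2 (add_cursor(3)): buffer="rydeormb" (len 8), cursors c1@3 c3@3 c2@8, authorship ........
After op 3 (move_left): buffer="rydeormb" (len 8), cursors c1@2 c3@2 c2@7, authorship ........
After op 4 (insert('y')): buffer="ryyydeormyb" (len 11), cursors c1@4 c3@4 c2@10, authorship ..13.....2.
After op 5 (move_left): buffer="ryyydeormyb" (len 11), cursors c1@3 c3@3 c2@9, authorship ..13.....2.
After op 6 (delete): buffer="rydeoryb" (len 8), cursors c1@1 c3@1 c2@6, authorship .3....2.
After op 7 (move_right): buffer="rydeoryb" (len 8), cursors c1@2 c3@2 c2@7, authorship .3....2.
After op 8 (add_cursor(0)): buffer="rydeoryb" (len 8), cursors c4@0 c1@2 c3@2 c2@7, authorship .3....2.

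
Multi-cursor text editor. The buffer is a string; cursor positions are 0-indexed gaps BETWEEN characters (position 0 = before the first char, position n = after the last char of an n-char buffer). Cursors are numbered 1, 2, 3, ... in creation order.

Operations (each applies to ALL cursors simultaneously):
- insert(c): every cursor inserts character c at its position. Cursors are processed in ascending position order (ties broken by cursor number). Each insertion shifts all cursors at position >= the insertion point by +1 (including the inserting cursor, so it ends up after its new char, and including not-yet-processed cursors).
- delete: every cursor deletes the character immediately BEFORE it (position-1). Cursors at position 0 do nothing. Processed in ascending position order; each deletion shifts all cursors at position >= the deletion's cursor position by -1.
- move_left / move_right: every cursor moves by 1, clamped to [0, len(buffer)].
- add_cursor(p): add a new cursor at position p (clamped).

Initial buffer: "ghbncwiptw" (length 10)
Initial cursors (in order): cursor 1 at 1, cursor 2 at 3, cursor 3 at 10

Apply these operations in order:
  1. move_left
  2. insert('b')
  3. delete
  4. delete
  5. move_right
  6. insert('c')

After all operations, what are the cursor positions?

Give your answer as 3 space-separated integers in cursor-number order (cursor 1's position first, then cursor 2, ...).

After op 1 (move_left): buffer="ghbncwiptw" (len 10), cursors c1@0 c2@2 c3@9, authorship ..........
After op 2 (insert('b')): buffer="bghbbncwiptbw" (len 13), cursors c1@1 c2@4 c3@12, authorship 1..2.......3.
After op 3 (delete): buffer="ghbncwiptw" (len 10), cursors c1@0 c2@2 c3@9, authorship ..........
After op 4 (delete): buffer="gbncwipw" (len 8), cursors c1@0 c2@1 c3@7, authorship ........
After op 5 (move_right): buffer="gbncwipw" (len 8), cursors c1@1 c2@2 c3@8, authorship ........
After op 6 (insert('c')): buffer="gcbcncwipwc" (len 11), cursors c1@2 c2@4 c3@11, authorship .1.2......3

Answer: 2 4 11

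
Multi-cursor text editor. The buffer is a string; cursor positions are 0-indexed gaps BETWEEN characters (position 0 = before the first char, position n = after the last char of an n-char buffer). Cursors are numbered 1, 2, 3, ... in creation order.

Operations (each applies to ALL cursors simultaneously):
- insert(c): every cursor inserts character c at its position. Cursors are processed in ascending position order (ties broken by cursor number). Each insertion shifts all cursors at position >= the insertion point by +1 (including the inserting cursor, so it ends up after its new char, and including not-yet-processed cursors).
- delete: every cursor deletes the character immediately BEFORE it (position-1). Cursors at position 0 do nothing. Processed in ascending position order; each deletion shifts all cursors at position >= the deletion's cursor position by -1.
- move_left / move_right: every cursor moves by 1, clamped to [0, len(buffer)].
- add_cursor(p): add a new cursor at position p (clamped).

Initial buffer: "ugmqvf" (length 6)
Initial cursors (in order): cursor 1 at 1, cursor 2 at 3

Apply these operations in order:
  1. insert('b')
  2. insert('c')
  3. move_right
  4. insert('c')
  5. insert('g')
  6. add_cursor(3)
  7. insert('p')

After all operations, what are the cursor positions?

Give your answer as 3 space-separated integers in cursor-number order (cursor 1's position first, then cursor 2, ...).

After op 1 (insert('b')): buffer="ubgmbqvf" (len 8), cursors c1@2 c2@5, authorship .1..2...
After op 2 (insert('c')): buffer="ubcgmbcqvf" (len 10), cursors c1@3 c2@7, authorship .11..22...
After op 3 (move_right): buffer="ubcgmbcqvf" (len 10), cursors c1@4 c2@8, authorship .11..22...
After op 4 (insert('c')): buffer="ubcgcmbcqcvf" (len 12), cursors c1@5 c2@10, authorship .11.1.22.2..
After op 5 (insert('g')): buffer="ubcgcgmbcqcgvf" (len 14), cursors c1@6 c2@12, authorship .11.11.22.22..
After op 6 (add_cursor(3)): buffer="ubcgcgmbcqcgvf" (len 14), cursors c3@3 c1@6 c2@12, authorship .11.11.22.22..
After op 7 (insert('p')): buffer="ubcpgcgpmbcqcgpvf" (len 17), cursors c3@4 c1@8 c2@15, authorship .113.111.22.222..

Answer: 8 15 4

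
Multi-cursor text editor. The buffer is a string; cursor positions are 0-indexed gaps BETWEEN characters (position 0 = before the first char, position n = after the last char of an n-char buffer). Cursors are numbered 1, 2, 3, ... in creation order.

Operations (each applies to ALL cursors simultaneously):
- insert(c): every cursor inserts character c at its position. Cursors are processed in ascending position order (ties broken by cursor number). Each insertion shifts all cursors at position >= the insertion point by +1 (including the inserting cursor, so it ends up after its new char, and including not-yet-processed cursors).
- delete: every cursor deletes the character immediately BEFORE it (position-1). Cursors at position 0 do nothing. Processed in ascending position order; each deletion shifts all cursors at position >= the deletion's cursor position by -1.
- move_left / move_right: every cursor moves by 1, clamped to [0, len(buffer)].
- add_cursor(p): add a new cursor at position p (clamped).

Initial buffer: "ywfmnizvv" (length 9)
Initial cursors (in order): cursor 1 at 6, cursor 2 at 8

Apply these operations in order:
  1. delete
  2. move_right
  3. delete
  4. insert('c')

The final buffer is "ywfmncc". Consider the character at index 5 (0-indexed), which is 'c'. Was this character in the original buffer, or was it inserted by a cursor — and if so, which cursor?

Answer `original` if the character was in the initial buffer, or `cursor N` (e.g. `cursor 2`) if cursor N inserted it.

Answer: cursor 1

Derivation:
After op 1 (delete): buffer="ywfmnzv" (len 7), cursors c1@5 c2@6, authorship .......
After op 2 (move_right): buffer="ywfmnzv" (len 7), cursors c1@6 c2@7, authorship .......
After op 3 (delete): buffer="ywfmn" (len 5), cursors c1@5 c2@5, authorship .....
After op 4 (insert('c')): buffer="ywfmncc" (len 7), cursors c1@7 c2@7, authorship .....12
Authorship (.=original, N=cursor N): . . . . . 1 2
Index 5: author = 1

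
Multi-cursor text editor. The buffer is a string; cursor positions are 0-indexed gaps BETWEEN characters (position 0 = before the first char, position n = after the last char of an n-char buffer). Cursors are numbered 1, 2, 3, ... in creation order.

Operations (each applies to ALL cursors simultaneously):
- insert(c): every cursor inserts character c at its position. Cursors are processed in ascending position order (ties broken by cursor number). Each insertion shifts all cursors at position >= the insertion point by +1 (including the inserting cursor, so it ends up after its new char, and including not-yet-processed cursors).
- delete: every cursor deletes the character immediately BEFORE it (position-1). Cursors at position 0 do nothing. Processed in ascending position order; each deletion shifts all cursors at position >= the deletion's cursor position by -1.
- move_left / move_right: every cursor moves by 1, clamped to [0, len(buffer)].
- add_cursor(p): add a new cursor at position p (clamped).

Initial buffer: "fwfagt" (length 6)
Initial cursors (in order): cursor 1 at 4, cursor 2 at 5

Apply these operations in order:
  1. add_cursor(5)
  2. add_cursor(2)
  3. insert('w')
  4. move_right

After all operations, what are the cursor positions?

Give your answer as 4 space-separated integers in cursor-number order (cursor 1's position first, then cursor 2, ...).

After op 1 (add_cursor(5)): buffer="fwfagt" (len 6), cursors c1@4 c2@5 c3@5, authorship ......
After op 2 (add_cursor(2)): buffer="fwfagt" (len 6), cursors c4@2 c1@4 c2@5 c3@5, authorship ......
After op 3 (insert('w')): buffer="fwwfawgwwt" (len 10), cursors c4@3 c1@6 c2@9 c3@9, authorship ..4..1.23.
After op 4 (move_right): buffer="fwwfawgwwt" (len 10), cursors c4@4 c1@7 c2@10 c3@10, authorship ..4..1.23.

Answer: 7 10 10 4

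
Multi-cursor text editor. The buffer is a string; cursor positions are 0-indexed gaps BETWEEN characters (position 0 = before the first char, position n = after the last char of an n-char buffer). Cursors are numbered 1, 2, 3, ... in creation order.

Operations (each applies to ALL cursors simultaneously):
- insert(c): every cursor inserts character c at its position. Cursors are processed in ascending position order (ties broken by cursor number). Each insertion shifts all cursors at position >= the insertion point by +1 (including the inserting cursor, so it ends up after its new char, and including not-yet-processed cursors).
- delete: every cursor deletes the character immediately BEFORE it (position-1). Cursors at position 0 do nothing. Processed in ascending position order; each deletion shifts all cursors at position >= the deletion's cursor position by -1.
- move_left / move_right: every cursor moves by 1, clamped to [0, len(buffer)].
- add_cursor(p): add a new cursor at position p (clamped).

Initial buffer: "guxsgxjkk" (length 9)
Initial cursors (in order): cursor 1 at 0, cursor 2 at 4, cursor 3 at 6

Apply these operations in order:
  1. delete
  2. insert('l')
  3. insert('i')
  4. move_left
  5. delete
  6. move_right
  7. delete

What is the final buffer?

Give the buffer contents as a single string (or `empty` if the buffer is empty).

Answer: guxgjkk

Derivation:
After op 1 (delete): buffer="guxgjkk" (len 7), cursors c1@0 c2@3 c3@4, authorship .......
After op 2 (insert('l')): buffer="lguxlgljkk" (len 10), cursors c1@1 c2@5 c3@7, authorship 1...2.3...
After op 3 (insert('i')): buffer="liguxliglijkk" (len 13), cursors c1@2 c2@7 c3@10, authorship 11...22.33...
After op 4 (move_left): buffer="liguxliglijkk" (len 13), cursors c1@1 c2@6 c3@9, authorship 11...22.33...
After op 5 (delete): buffer="iguxigijkk" (len 10), cursors c1@0 c2@4 c3@6, authorship 1...2.3...
After op 6 (move_right): buffer="iguxigijkk" (len 10), cursors c1@1 c2@5 c3@7, authorship 1...2.3...
After op 7 (delete): buffer="guxgjkk" (len 7), cursors c1@0 c2@3 c3@4, authorship .......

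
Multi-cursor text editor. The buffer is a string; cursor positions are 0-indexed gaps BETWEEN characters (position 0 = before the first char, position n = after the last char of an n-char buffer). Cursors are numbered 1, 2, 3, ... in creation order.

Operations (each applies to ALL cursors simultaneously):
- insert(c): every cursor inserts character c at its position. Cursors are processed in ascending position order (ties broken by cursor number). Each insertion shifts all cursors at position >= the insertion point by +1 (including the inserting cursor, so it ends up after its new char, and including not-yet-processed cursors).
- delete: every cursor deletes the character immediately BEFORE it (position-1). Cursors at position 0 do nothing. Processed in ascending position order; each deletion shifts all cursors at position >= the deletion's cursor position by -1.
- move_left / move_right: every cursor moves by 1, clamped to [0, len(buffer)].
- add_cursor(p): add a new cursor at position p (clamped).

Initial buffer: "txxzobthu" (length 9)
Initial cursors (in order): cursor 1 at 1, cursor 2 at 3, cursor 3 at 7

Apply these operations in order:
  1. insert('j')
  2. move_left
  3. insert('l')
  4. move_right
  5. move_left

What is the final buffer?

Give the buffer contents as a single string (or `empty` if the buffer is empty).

After op 1 (insert('j')): buffer="tjxxjzobtjhu" (len 12), cursors c1@2 c2@5 c3@10, authorship .1..2....3..
After op 2 (move_left): buffer="tjxxjzobtjhu" (len 12), cursors c1@1 c2@4 c3@9, authorship .1..2....3..
After op 3 (insert('l')): buffer="tljxxljzobtljhu" (len 15), cursors c1@2 c2@6 c3@12, authorship .11..22....33..
After op 4 (move_right): buffer="tljxxljzobtljhu" (len 15), cursors c1@3 c2@7 c3@13, authorship .11..22....33..
After op 5 (move_left): buffer="tljxxljzobtljhu" (len 15), cursors c1@2 c2@6 c3@12, authorship .11..22....33..

Answer: tljxxljzobtljhu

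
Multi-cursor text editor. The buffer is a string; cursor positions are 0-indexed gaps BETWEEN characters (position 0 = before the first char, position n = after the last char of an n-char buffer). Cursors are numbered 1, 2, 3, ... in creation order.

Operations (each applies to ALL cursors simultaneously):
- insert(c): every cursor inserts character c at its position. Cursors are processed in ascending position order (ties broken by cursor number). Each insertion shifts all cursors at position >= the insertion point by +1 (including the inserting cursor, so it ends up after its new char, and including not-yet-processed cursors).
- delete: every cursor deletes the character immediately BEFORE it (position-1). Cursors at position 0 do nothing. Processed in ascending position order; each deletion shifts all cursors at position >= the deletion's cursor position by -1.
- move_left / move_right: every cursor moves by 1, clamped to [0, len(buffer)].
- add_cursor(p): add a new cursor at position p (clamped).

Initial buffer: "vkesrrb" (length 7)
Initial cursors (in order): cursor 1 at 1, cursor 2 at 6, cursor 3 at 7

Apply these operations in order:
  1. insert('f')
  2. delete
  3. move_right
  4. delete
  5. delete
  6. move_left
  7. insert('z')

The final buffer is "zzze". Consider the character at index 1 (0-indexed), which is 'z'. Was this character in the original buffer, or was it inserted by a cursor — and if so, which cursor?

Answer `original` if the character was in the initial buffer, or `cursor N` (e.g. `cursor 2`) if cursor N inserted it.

Answer: cursor 2

Derivation:
After op 1 (insert('f')): buffer="vfkesrrfbf" (len 10), cursors c1@2 c2@8 c3@10, authorship .1.....2.3
After op 2 (delete): buffer="vkesrrb" (len 7), cursors c1@1 c2@6 c3@7, authorship .......
After op 3 (move_right): buffer="vkesrrb" (len 7), cursors c1@2 c2@7 c3@7, authorship .......
After op 4 (delete): buffer="vesr" (len 4), cursors c1@1 c2@4 c3@4, authorship ....
After op 5 (delete): buffer="e" (len 1), cursors c1@0 c2@1 c3@1, authorship .
After op 6 (move_left): buffer="e" (len 1), cursors c1@0 c2@0 c3@0, authorship .
After op 7 (insert('z')): buffer="zzze" (len 4), cursors c1@3 c2@3 c3@3, authorship 123.
Authorship (.=original, N=cursor N): 1 2 3 .
Index 1: author = 2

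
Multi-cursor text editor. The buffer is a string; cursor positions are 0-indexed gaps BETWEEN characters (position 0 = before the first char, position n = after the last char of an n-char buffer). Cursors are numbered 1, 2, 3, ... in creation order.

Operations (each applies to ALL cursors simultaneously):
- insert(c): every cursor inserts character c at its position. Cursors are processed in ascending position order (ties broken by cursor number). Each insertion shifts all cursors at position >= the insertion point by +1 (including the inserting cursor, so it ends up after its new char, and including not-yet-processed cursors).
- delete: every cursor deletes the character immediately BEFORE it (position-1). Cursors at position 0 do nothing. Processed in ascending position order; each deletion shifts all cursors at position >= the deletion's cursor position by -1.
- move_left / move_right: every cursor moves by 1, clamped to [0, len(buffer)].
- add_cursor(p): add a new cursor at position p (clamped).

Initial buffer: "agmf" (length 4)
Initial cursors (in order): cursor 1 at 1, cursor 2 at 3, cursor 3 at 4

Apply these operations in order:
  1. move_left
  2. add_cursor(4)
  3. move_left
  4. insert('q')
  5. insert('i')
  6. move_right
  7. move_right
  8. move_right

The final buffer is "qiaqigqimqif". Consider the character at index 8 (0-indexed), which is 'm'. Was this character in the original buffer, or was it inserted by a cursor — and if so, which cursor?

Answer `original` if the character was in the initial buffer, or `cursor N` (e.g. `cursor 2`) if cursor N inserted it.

After op 1 (move_left): buffer="agmf" (len 4), cursors c1@0 c2@2 c3@3, authorship ....
After op 2 (add_cursor(4)): buffer="agmf" (len 4), cursors c1@0 c2@2 c3@3 c4@4, authorship ....
After op 3 (move_left): buffer="agmf" (len 4), cursors c1@0 c2@1 c3@2 c4@3, authorship ....
After op 4 (insert('q')): buffer="qaqgqmqf" (len 8), cursors c1@1 c2@3 c3@5 c4@7, authorship 1.2.3.4.
After op 5 (insert('i')): buffer="qiaqigqimqif" (len 12), cursors c1@2 c2@5 c3@8 c4@11, authorship 11.22.33.44.
After op 6 (move_right): buffer="qiaqigqimqif" (len 12), cursors c1@3 c2@6 c3@9 c4@12, authorship 11.22.33.44.
After op 7 (move_right): buffer="qiaqigqimqif" (len 12), cursors c1@4 c2@7 c3@10 c4@12, authorship 11.22.33.44.
After op 8 (move_right): buffer="qiaqigqimqif" (len 12), cursors c1@5 c2@8 c3@11 c4@12, authorship 11.22.33.44.
Authorship (.=original, N=cursor N): 1 1 . 2 2 . 3 3 . 4 4 .
Index 8: author = original

Answer: original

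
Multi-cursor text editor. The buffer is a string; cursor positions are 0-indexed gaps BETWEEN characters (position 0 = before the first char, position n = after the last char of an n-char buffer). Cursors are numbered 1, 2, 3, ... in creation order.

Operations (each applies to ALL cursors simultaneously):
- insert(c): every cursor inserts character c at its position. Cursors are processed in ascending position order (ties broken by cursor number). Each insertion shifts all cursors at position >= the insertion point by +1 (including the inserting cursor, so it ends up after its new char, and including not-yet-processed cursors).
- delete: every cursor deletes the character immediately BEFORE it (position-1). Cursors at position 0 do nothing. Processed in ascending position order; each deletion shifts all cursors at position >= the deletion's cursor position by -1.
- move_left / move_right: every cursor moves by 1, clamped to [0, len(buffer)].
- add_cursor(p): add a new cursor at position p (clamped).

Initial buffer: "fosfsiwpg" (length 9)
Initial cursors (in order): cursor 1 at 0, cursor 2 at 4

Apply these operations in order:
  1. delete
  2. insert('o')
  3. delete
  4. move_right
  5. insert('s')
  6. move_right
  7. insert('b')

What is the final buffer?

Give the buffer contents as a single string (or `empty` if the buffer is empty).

After op 1 (delete): buffer="fossiwpg" (len 8), cursors c1@0 c2@3, authorship ........
After op 2 (insert('o')): buffer="ofososiwpg" (len 10), cursors c1@1 c2@5, authorship 1...2.....
After op 3 (delete): buffer="fossiwpg" (len 8), cursors c1@0 c2@3, authorship ........
After op 4 (move_right): buffer="fossiwpg" (len 8), cursors c1@1 c2@4, authorship ........
After op 5 (insert('s')): buffer="fsosssiwpg" (len 10), cursors c1@2 c2@6, authorship .1...2....
After op 6 (move_right): buffer="fsosssiwpg" (len 10), cursors c1@3 c2@7, authorship .1...2....
After op 7 (insert('b')): buffer="fsobsssibwpg" (len 12), cursors c1@4 c2@9, authorship .1.1..2.2...

Answer: fsobsssibwpg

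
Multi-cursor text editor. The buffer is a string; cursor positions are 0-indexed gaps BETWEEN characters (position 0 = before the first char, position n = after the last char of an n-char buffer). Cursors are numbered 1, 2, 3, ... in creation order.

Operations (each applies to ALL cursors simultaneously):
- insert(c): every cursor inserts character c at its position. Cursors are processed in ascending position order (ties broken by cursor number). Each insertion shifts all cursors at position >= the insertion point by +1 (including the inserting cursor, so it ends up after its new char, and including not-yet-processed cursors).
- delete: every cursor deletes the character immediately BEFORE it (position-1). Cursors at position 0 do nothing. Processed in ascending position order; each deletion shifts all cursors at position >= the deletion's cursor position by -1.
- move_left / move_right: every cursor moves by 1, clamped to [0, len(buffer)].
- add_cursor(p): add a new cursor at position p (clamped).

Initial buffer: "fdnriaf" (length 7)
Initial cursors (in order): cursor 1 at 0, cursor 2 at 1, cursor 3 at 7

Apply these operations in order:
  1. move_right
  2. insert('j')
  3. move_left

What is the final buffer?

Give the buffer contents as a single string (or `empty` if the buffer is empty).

Answer: fjdjnriafj

Derivation:
After op 1 (move_right): buffer="fdnriaf" (len 7), cursors c1@1 c2@2 c3@7, authorship .......
After op 2 (insert('j')): buffer="fjdjnriafj" (len 10), cursors c1@2 c2@4 c3@10, authorship .1.2.....3
After op 3 (move_left): buffer="fjdjnriafj" (len 10), cursors c1@1 c2@3 c3@9, authorship .1.2.....3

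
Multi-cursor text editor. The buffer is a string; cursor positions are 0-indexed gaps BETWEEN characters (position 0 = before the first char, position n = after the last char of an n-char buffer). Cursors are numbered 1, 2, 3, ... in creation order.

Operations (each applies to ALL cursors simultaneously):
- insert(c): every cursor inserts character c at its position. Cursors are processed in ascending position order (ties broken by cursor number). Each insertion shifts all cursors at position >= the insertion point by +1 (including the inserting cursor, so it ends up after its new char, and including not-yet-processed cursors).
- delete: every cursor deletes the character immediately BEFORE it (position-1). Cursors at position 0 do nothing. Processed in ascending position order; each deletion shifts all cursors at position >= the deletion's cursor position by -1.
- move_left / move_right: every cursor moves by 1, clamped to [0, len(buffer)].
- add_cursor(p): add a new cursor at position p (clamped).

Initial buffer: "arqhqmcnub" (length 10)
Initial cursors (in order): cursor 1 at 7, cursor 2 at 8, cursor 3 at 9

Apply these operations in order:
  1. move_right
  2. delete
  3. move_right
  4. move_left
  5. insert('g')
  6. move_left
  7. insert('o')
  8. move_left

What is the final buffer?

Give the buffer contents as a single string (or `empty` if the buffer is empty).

After op 1 (move_right): buffer="arqhqmcnub" (len 10), cursors c1@8 c2@9 c3@10, authorship ..........
After op 2 (delete): buffer="arqhqmc" (len 7), cursors c1@7 c2@7 c3@7, authorship .......
After op 3 (move_right): buffer="arqhqmc" (len 7), cursors c1@7 c2@7 c3@7, authorship .......
After op 4 (move_left): buffer="arqhqmc" (len 7), cursors c1@6 c2@6 c3@6, authorship .......
After op 5 (insert('g')): buffer="arqhqmgggc" (len 10), cursors c1@9 c2@9 c3@9, authorship ......123.
After op 6 (move_left): buffer="arqhqmgggc" (len 10), cursors c1@8 c2@8 c3@8, authorship ......123.
After op 7 (insert('o')): buffer="arqhqmggooogc" (len 13), cursors c1@11 c2@11 c3@11, authorship ......121233.
After op 8 (move_left): buffer="arqhqmggooogc" (len 13), cursors c1@10 c2@10 c3@10, authorship ......121233.

Answer: arqhqmggooogc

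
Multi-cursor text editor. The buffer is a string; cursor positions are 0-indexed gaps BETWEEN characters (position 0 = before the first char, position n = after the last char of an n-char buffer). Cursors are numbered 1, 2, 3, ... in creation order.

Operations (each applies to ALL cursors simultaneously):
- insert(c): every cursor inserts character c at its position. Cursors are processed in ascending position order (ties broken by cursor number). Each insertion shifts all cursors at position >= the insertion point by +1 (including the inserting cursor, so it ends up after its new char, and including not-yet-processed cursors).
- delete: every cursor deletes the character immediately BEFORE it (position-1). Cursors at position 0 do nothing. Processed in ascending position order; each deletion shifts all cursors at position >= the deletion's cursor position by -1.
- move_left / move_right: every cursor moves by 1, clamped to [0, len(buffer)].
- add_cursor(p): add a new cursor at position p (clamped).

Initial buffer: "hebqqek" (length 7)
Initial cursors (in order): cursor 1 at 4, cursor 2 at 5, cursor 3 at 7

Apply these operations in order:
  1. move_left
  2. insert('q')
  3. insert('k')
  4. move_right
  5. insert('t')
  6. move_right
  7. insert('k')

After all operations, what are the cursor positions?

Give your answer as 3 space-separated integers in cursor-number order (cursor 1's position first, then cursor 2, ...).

After op 1 (move_left): buffer="hebqqek" (len 7), cursors c1@3 c2@4 c3@6, authorship .......
After op 2 (insert('q')): buffer="hebqqqqeqk" (len 10), cursors c1@4 c2@6 c3@9, authorship ...1.2..3.
After op 3 (insert('k')): buffer="hebqkqqkqeqkk" (len 13), cursors c1@5 c2@8 c3@12, authorship ...11.22..33.
After op 4 (move_right): buffer="hebqkqqkqeqkk" (len 13), cursors c1@6 c2@9 c3@13, authorship ...11.22..33.
After op 5 (insert('t')): buffer="hebqkqtqkqteqkkt" (len 16), cursors c1@7 c2@11 c3@16, authorship ...11.122.2.33.3
After op 6 (move_right): buffer="hebqkqtqkqteqkkt" (len 16), cursors c1@8 c2@12 c3@16, authorship ...11.122.2.33.3
After op 7 (insert('k')): buffer="hebqkqtqkkqtekqkktk" (len 19), cursors c1@9 c2@14 c3@19, authorship ...11.1212.2.233.33

Answer: 9 14 19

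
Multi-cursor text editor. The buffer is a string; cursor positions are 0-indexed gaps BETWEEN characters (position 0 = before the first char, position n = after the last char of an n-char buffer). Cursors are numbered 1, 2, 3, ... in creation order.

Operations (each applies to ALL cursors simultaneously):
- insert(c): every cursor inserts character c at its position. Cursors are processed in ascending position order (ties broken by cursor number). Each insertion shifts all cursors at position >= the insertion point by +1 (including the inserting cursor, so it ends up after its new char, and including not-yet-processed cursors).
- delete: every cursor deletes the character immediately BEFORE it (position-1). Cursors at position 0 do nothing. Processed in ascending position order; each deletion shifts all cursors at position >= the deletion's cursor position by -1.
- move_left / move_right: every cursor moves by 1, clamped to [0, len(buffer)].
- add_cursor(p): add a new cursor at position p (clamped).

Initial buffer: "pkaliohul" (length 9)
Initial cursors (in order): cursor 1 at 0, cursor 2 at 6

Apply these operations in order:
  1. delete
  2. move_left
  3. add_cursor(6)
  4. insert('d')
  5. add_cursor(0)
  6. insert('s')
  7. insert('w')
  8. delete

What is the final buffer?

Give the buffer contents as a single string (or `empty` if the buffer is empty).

After op 1 (delete): buffer="pkalihul" (len 8), cursors c1@0 c2@5, authorship ........
After op 2 (move_left): buffer="pkalihul" (len 8), cursors c1@0 c2@4, authorship ........
After op 3 (add_cursor(6)): buffer="pkalihul" (len 8), cursors c1@0 c2@4 c3@6, authorship ........
After op 4 (insert('d')): buffer="dpkaldihdul" (len 11), cursors c1@1 c2@6 c3@9, authorship 1....2..3..
After op 5 (add_cursor(0)): buffer="dpkaldihdul" (len 11), cursors c4@0 c1@1 c2@6 c3@9, authorship 1....2..3..
After op 6 (insert('s')): buffer="sdspkaldsihdsul" (len 15), cursors c4@1 c1@3 c2@9 c3@13, authorship 411....22..33..
After op 7 (insert('w')): buffer="swdswpkaldswihdswul" (len 19), cursors c4@2 c1@5 c2@12 c3@17, authorship 44111....222..333..
After op 8 (delete): buffer="sdspkaldsihdsul" (len 15), cursors c4@1 c1@3 c2@9 c3@13, authorship 411....22..33..

Answer: sdspkaldsihdsul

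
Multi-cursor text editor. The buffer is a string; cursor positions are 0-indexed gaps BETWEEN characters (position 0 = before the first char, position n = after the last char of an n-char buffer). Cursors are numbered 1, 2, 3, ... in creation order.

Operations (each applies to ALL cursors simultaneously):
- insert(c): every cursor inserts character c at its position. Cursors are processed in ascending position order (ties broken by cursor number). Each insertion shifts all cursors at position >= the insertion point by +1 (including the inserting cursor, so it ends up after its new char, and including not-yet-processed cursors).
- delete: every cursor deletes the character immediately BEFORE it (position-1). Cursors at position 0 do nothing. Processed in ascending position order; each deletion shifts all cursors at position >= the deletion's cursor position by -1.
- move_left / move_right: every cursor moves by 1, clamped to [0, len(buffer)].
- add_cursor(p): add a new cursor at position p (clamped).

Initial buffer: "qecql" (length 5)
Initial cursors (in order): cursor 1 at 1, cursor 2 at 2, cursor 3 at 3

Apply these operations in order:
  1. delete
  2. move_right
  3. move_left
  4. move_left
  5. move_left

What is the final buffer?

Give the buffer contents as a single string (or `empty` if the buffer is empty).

After op 1 (delete): buffer="ql" (len 2), cursors c1@0 c2@0 c3@0, authorship ..
After op 2 (move_right): buffer="ql" (len 2), cursors c1@1 c2@1 c3@1, authorship ..
After op 3 (move_left): buffer="ql" (len 2), cursors c1@0 c2@0 c3@0, authorship ..
After op 4 (move_left): buffer="ql" (len 2), cursors c1@0 c2@0 c3@0, authorship ..
After op 5 (move_left): buffer="ql" (len 2), cursors c1@0 c2@0 c3@0, authorship ..

Answer: ql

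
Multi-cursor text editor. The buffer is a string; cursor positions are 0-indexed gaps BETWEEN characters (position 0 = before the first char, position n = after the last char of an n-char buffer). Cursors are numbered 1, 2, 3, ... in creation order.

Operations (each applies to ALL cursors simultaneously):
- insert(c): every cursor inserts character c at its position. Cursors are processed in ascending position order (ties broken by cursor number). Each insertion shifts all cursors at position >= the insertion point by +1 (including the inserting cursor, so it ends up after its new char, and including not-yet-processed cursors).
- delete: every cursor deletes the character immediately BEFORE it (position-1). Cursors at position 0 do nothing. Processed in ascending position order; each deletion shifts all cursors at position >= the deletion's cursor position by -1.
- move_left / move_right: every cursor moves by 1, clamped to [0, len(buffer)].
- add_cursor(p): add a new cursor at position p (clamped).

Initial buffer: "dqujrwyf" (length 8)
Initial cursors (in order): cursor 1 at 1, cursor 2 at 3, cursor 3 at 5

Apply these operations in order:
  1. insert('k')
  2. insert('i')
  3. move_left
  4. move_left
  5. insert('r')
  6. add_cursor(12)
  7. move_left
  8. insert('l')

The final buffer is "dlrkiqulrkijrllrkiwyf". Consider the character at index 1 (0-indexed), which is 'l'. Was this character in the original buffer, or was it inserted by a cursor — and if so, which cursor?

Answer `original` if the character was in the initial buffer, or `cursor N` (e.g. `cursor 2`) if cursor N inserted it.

Answer: cursor 1

Derivation:
After op 1 (insert('k')): buffer="dkqukjrkwyf" (len 11), cursors c1@2 c2@5 c3@8, authorship .1..2..3...
After op 2 (insert('i')): buffer="dkiqukijrkiwyf" (len 14), cursors c1@3 c2@7 c3@11, authorship .11..22..33...
After op 3 (move_left): buffer="dkiqukijrkiwyf" (len 14), cursors c1@2 c2@6 c3@10, authorship .11..22..33...
After op 4 (move_left): buffer="dkiqukijrkiwyf" (len 14), cursors c1@1 c2@5 c3@9, authorship .11..22..33...
After op 5 (insert('r')): buffer="drkiqurkijrrkiwyf" (len 17), cursors c1@2 c2@7 c3@12, authorship .111..222..333...
After op 6 (add_cursor(12)): buffer="drkiqurkijrrkiwyf" (len 17), cursors c1@2 c2@7 c3@12 c4@12, authorship .111..222..333...
After op 7 (move_left): buffer="drkiqurkijrrkiwyf" (len 17), cursors c1@1 c2@6 c3@11 c4@11, authorship .111..222..333...
After op 8 (insert('l')): buffer="dlrkiqulrkijrllrkiwyf" (len 21), cursors c1@2 c2@8 c3@15 c4@15, authorship .1111..2222..34333...
Authorship (.=original, N=cursor N): . 1 1 1 1 . . 2 2 2 2 . . 3 4 3 3 3 . . .
Index 1: author = 1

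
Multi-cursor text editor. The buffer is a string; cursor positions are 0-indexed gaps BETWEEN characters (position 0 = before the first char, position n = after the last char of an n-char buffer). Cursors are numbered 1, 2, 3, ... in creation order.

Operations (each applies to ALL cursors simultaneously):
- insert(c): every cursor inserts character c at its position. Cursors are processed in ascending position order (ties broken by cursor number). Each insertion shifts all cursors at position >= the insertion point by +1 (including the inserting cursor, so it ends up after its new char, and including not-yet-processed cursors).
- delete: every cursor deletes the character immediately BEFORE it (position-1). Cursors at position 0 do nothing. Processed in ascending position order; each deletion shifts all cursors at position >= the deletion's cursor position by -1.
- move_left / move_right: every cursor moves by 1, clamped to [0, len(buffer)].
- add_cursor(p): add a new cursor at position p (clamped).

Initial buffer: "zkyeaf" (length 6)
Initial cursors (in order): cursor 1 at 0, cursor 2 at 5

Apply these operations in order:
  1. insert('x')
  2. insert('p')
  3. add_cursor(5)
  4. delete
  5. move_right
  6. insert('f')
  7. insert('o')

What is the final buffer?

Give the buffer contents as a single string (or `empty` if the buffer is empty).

After op 1 (insert('x')): buffer="xzkyeaxf" (len 8), cursors c1@1 c2@7, authorship 1.....2.
After op 2 (insert('p')): buffer="xpzkyeaxpf" (len 10), cursors c1@2 c2@9, authorship 11.....22.
After op 3 (add_cursor(5)): buffer="xpzkyeaxpf" (len 10), cursors c1@2 c3@5 c2@9, authorship 11.....22.
After op 4 (delete): buffer="xzkeaxf" (len 7), cursors c1@1 c3@3 c2@6, authorship 1....2.
After op 5 (move_right): buffer="xzkeaxf" (len 7), cursors c1@2 c3@4 c2@7, authorship 1....2.
After op 6 (insert('f')): buffer="xzfkefaxff" (len 10), cursors c1@3 c3@6 c2@10, authorship 1.1..3.2.2
After op 7 (insert('o')): buffer="xzfokefoaxffo" (len 13), cursors c1@4 c3@8 c2@13, authorship 1.11..33.2.22

Answer: xzfokefoaxffo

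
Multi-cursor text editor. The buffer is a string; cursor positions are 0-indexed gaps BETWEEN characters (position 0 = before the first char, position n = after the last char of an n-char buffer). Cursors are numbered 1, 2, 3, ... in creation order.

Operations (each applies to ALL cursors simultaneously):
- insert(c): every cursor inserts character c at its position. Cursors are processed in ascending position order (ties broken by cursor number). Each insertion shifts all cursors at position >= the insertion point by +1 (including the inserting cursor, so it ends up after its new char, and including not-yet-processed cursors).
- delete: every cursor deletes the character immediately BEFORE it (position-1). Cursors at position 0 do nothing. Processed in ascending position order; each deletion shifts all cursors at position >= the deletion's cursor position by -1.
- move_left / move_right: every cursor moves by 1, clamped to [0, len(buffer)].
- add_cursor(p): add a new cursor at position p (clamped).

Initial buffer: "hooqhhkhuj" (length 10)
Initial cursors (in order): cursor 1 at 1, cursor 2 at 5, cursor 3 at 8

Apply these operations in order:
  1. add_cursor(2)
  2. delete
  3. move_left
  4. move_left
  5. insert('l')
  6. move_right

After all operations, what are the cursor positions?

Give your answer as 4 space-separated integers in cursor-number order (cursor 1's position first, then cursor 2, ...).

After op 1 (add_cursor(2)): buffer="hooqhhkhuj" (len 10), cursors c1@1 c4@2 c2@5 c3@8, authorship ..........
After op 2 (delete): buffer="oqhkuj" (len 6), cursors c1@0 c4@0 c2@2 c3@4, authorship ......
After op 3 (move_left): buffer="oqhkuj" (len 6), cursors c1@0 c4@0 c2@1 c3@3, authorship ......
After op 4 (move_left): buffer="oqhkuj" (len 6), cursors c1@0 c2@0 c4@0 c3@2, authorship ......
After op 5 (insert('l')): buffer="llloqlhkuj" (len 10), cursors c1@3 c2@3 c4@3 c3@6, authorship 124..3....
After op 6 (move_right): buffer="llloqlhkuj" (len 10), cursors c1@4 c2@4 c4@4 c3@7, authorship 124..3....

Answer: 4 4 7 4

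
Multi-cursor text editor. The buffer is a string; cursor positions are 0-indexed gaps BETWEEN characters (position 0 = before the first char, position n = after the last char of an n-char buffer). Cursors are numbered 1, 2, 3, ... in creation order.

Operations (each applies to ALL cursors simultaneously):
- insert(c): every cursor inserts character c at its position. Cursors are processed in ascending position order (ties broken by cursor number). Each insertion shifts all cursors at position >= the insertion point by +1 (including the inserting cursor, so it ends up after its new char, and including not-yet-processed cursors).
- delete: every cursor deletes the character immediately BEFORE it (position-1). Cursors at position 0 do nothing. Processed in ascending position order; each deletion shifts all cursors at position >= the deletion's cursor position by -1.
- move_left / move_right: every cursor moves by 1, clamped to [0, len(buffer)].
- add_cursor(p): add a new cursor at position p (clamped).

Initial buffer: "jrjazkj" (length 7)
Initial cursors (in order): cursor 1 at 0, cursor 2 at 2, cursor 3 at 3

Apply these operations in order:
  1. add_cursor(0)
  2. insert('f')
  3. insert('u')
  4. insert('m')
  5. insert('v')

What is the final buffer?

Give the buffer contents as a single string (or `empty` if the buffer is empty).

Answer: ffuummvvjrfumvjfumvazkj

Derivation:
After op 1 (add_cursor(0)): buffer="jrjazkj" (len 7), cursors c1@0 c4@0 c2@2 c3@3, authorship .......
After op 2 (insert('f')): buffer="ffjrfjfazkj" (len 11), cursors c1@2 c4@2 c2@5 c3@7, authorship 14..2.3....
After op 3 (insert('u')): buffer="ffuujrfujfuazkj" (len 15), cursors c1@4 c4@4 c2@8 c3@11, authorship 1414..22.33....
After op 4 (insert('m')): buffer="ffuummjrfumjfumazkj" (len 19), cursors c1@6 c4@6 c2@11 c3@15, authorship 141414..222.333....
After op 5 (insert('v')): buffer="ffuummvvjrfumvjfumvazkj" (len 23), cursors c1@8 c4@8 c2@14 c3@19, authorship 14141414..2222.3333....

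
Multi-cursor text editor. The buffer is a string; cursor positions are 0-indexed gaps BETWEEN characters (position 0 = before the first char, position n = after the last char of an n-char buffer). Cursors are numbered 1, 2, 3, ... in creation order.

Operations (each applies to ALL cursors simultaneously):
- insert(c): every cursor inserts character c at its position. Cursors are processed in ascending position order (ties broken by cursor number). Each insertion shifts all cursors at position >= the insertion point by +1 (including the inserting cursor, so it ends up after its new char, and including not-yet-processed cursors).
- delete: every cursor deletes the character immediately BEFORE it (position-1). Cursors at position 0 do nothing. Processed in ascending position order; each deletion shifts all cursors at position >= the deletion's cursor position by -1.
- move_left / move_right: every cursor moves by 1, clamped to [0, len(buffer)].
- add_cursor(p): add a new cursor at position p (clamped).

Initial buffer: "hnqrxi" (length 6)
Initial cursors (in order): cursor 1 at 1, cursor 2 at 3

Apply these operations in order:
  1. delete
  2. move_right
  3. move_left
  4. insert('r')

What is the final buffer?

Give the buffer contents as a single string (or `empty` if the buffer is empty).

After op 1 (delete): buffer="nrxi" (len 4), cursors c1@0 c2@1, authorship ....
After op 2 (move_right): buffer="nrxi" (len 4), cursors c1@1 c2@2, authorship ....
After op 3 (move_left): buffer="nrxi" (len 4), cursors c1@0 c2@1, authorship ....
After op 4 (insert('r')): buffer="rnrrxi" (len 6), cursors c1@1 c2@3, authorship 1.2...

Answer: rnrrxi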